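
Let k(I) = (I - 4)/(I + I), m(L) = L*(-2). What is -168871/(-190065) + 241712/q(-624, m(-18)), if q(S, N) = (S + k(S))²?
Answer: 10862548580584351/7192498642737465 ≈ 1.5103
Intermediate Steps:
m(L) = -2*L
k(I) = (-4 + I)/(2*I) (k(I) = (-4 + I)/((2*I)) = (-4 + I)*(1/(2*I)) = (-4 + I)/(2*I))
q(S, N) = (S + (-4 + S)/(2*S))²
-168871/(-190065) + 241712/q(-624, m(-18)) = -168871/(-190065) + 241712/(((¼)*(-4 - 624 + 2*(-624)²)²/(-624)²)) = -168871*(-1/190065) + 241712/(((¼)*(1/389376)*(-4 - 624 + 2*389376)²)) = 168871/190065 + 241712/(((¼)*(1/389376)*(-4 - 624 + 778752)²)) = 168871/190065 + 241712/(((¼)*(1/389376)*778124²)) = 168871/190065 + 241712/(((¼)*(1/389376)*605476959376)) = 168871/190065 + 241712/(37842309961/97344) = 168871/190065 + 241712*(97344/37842309961) = 168871/190065 + 23529212928/37842309961 = 10862548580584351/7192498642737465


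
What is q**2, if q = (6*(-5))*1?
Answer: 900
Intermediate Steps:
q = -30 (q = -30*1 = -30)
q**2 = (-30)**2 = 900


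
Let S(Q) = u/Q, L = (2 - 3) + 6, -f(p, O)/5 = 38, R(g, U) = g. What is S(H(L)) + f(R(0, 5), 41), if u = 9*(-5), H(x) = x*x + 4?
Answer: -5555/29 ≈ -191.55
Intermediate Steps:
f(p, O) = -190 (f(p, O) = -5*38 = -190)
L = 5 (L = -1 + 6 = 5)
H(x) = 4 + x² (H(x) = x² + 4 = 4 + x²)
u = -45
S(Q) = -45/Q
S(H(L)) + f(R(0, 5), 41) = -45/(4 + 5²) - 190 = -45/(4 + 25) - 190 = -45/29 - 190 = -5555/29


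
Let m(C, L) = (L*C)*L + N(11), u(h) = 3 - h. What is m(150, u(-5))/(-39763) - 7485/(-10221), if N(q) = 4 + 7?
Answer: 66464008/135472541 ≈ 0.49061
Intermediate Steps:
N(q) = 11
m(C, L) = 11 + C*L² (m(C, L) = (L*C)*L + 11 = (C*L)*L + 11 = C*L² + 11 = 11 + C*L²)
m(150, u(-5))/(-39763) - 7485/(-10221) = (11 + 150*(3 - 1*(-5))²)/(-39763) - 7485/(-10221) = (11 + 150*(3 + 5)²)*(-1/39763) - 7485*(-1/10221) = (11 + 150*8²)*(-1/39763) + 2495/3407 = (11 + 150*64)*(-1/39763) + 2495/3407 = (11 + 9600)*(-1/39763) + 2495/3407 = 9611*(-1/39763) + 2495/3407 = -9611/39763 + 2495/3407 = 66464008/135472541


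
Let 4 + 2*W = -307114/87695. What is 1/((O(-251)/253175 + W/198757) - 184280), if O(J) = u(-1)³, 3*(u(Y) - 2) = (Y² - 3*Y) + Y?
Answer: -67889830972925/12510738045731715748 ≈ -5.4265e-6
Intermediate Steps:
W = -328947/87695 (W = -2 + (-307114/87695)/2 = -2 + (-307114*1/87695)/2 = -2 + (½)*(-307114/87695) = -2 - 153557/87695 = -328947/87695 ≈ -3.7510)
u(Y) = 2 - 2*Y/3 + Y²/3 (u(Y) = 2 + ((Y² - 3*Y) + Y)/3 = 2 + (Y² - 2*Y)/3 = 2 + (-2*Y/3 + Y²/3) = 2 - 2*Y/3 + Y²/3)
O(J) = 27 (O(J) = (2 - ⅔*(-1) + (⅓)*(-1)²)³ = (2 + ⅔ + (⅓)*1)³ = (2 + ⅔ + ⅓)³ = 3³ = 27)
1/((O(-251)/253175 + W/198757) - 184280) = 1/((27/253175 - 328947/87695/198757) - 184280) = 1/((27*(1/253175) - 328947/87695*1/198757) - 184280) = 1/((27/253175 - 328947/17429995115) - 184280) = 1/(5958903252/67889830972925 - 184280) = 1/(-12510738045731715748/67889830972925) = -67889830972925/12510738045731715748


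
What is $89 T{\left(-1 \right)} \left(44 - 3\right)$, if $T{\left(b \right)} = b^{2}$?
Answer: $3649$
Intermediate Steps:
$89 T{\left(-1 \right)} \left(44 - 3\right) = 89 \left(-1\right)^{2} \left(44 - 3\right) = 89 \cdot 1 \left(44 - 3\right) = 89 \cdot 41 = 3649$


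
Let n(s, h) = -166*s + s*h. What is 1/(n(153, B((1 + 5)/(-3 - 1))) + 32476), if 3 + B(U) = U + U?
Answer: 1/6160 ≈ 0.00016234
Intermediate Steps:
B(U) = -3 + 2*U (B(U) = -3 + (U + U) = -3 + 2*U)
n(s, h) = -166*s + h*s
1/(n(153, B((1 + 5)/(-3 - 1))) + 32476) = 1/(153*(-166 + (-3 + 2*((1 + 5)/(-3 - 1)))) + 32476) = 1/(153*(-166 + (-3 + 2*(6/(-4)))) + 32476) = 1/(153*(-166 + (-3 + 2*(6*(-¼)))) + 32476) = 1/(153*(-166 + (-3 + 2*(-3/2))) + 32476) = 1/(153*(-166 + (-3 - 3)) + 32476) = 1/(153*(-166 - 6) + 32476) = 1/(153*(-172) + 32476) = 1/(-26316 + 32476) = 1/6160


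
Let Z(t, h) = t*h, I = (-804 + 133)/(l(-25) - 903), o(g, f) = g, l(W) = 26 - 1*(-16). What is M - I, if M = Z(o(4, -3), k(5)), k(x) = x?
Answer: 16549/861 ≈ 19.221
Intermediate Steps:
l(W) = 42 (l(W) = 26 + 16 = 42)
I = 671/861 (I = (-804 + 133)/(42 - 903) = -671/(-861) = -671*(-1/861) = 671/861 ≈ 0.77933)
Z(t, h) = h*t
M = 20 (M = 5*4 = 20)
M - I = 20 - 1*671/861 = 20 - 671/861 = 16549/861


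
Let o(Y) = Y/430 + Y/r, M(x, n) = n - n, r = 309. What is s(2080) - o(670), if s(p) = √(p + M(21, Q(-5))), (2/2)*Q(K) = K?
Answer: -49513/13287 + 4*√130 ≈ 41.881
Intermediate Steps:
Q(K) = K
M(x, n) = 0
s(p) = √p (s(p) = √(p + 0) = √p)
o(Y) = 739*Y/132870 (o(Y) = Y/430 + Y/309 = 739*Y/132870)
s(2080) - o(670) = √2080 - 739*670/132870 = 4*√130 - 1*49513/13287 = 4*√130 - 49513/13287 = -49513/13287 + 4*√130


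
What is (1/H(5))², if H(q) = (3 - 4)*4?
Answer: 1/16 ≈ 0.062500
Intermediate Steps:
H(q) = -4 (H(q) = -1*4 = -4)
(1/H(5))² = (1/(-4))² = (-¼)² = 1/16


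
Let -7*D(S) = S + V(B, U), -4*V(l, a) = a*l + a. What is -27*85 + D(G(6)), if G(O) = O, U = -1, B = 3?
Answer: -2296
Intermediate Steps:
V(l, a) = -a/4 - a*l/4 (V(l, a) = -(a*l + a)/4 = -(a + a*l)/4 = -a/4 - a*l/4)
D(S) = -⅐ - S/7 (D(S) = -(S - ¼*(-1)*(1 + 3))/7 = -(S - ¼*(-1)*4)/7 = -(S + 1)/7 = -(1 + S)/7 = -⅐ - S/7)
-27*85 + D(G(6)) = -27*85 + (-⅐ - ⅐*6) = -2295 + (-⅐ - 6/7) = -2295 - 1 = -2296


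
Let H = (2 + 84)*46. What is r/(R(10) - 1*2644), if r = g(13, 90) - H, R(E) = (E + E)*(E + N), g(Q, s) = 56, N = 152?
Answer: -975/149 ≈ -6.5436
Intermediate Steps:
H = 3956 (H = 86*46 = 3956)
R(E) = 2*E*(152 + E) (R(E) = (E + E)*(E + 152) = (2*E)*(152 + E) = 2*E*(152 + E))
r = -3900 (r = 56 - 1*3956 = 56 - 3956 = -3900)
r/(R(10) - 1*2644) = -3900/(2*10*(152 + 10) - 1*2644) = -3900/(2*10*162 - 2644) = -3900/(3240 - 2644) = -3900/596 = -3900*1/596 = -975/149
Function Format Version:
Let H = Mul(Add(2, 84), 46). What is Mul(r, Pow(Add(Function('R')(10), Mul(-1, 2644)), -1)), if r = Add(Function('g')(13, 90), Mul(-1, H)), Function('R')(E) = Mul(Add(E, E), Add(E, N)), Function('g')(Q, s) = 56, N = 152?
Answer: Rational(-975, 149) ≈ -6.5436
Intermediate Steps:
H = 3956 (H = Mul(86, 46) = 3956)
Function('R')(E) = Mul(2, E, Add(152, E)) (Function('R')(E) = Mul(Add(E, E), Add(E, 152)) = Mul(Mul(2, E), Add(152, E)) = Mul(2, E, Add(152, E)))
r = -3900 (r = Add(56, Mul(-1, 3956)) = Add(56, -3956) = -3900)
Mul(r, Pow(Add(Function('R')(10), Mul(-1, 2644)), -1)) = Mul(-3900, Pow(Add(Mul(2, 10, Add(152, 10)), Mul(-1, 2644)), -1)) = Mul(-3900, Pow(Add(Mul(2, 10, 162), -2644), -1)) = Mul(-3900, Pow(Add(3240, -2644), -1)) = Mul(-3900, Pow(596, -1)) = Mul(-3900, Rational(1, 596)) = Rational(-975, 149)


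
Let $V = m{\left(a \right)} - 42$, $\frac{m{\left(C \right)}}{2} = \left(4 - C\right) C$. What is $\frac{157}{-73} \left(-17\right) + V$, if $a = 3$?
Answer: $\frac{41}{73} \approx 0.56164$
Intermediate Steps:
$m{\left(C \right)} = 2 C \left(4 - C\right)$ ($m{\left(C \right)} = 2 \left(4 - C\right) C = 2 C \left(4 - C\right)$)
$V = -36$ ($V = 2 \cdot 3 \left(4 - 3\right) - 42 = 2 \cdot 3 \cdot 1 - 42 = 6 - 42 = -36$)
$\frac{157}{-73} \left(-17\right) + V = \frac{157}{-73} \left(-17\right) - 36 = 157 \left(- \frac{1}{73}\right) \left(-17\right) - 36 = \left(- \frac{157}{73}\right) \left(-17\right) - 36 = \frac{2669}{73} - 36 = \frac{41}{73}$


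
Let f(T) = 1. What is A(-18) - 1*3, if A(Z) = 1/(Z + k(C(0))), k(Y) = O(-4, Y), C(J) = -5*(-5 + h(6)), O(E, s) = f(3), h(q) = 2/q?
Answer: -52/17 ≈ -3.0588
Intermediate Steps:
O(E, s) = 1
C(J) = 70/3 (C(J) = -5*(-5 + 2/6) = -5*(-5 + 2*(⅙)) = -5*(-5 + ⅓) = -5*(-14/3) = 70/3)
k(Y) = 1
A(Z) = 1/(1 + Z) (A(Z) = 1/(Z + 1) = 1/(1 + Z))
A(-18) - 1*3 = 1/(1 - 18) - 1*3 = 1/(-17) - 3 = -1/17 - 3 = -52/17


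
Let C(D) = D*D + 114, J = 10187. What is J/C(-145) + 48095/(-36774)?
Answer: -642063467/777365586 ≈ -0.82595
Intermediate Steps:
C(D) = 114 + D² (C(D) = D² + 114 = 114 + D²)
J/C(-145) + 48095/(-36774) = 10187/(114 + (-145)²) + 48095/(-36774) = 10187/(114 + 21025) + 48095*(-1/36774) = 10187/21139 - 48095/36774 = -642063467/777365586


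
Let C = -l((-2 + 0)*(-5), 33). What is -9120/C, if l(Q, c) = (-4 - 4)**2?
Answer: 285/2 ≈ 142.50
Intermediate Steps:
l(Q, c) = 64 (l(Q, c) = (-8)**2 = 64)
C = -64 (C = -1*64 = -64)
-9120/C = -9120/(-64) = -9120*(-1/64) = 285/2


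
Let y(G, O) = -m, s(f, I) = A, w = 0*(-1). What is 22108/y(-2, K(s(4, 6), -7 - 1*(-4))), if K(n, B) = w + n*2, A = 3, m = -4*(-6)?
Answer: -5527/6 ≈ -921.17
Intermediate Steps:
m = 24
w = 0
s(f, I) = 3
K(n, B) = 2*n (K(n, B) = 0 + n*2 = 0 + 2*n = 2*n)
y(G, O) = -24 (y(G, O) = -1*24 = -24)
22108/y(-2, K(s(4, 6), -7 - 1*(-4))) = 22108/(-24) = 22108*(-1/24) = -5527/6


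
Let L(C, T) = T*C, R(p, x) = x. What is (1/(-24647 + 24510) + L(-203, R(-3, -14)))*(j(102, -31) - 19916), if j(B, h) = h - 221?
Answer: -7852471304/137 ≈ -5.7317e+7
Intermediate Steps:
j(B, h) = -221 + h
L(C, T) = C*T
(1/(-24647 + 24510) + L(-203, R(-3, -14)))*(j(102, -31) - 19916) = (1/(-24647 + 24510) - 203*(-14))*((-221 - 31) - 19916) = (1/(-137) + 2842)*(-252 - 19916) = (-1/137 + 2842)*(-20168) = (389353/137)*(-20168) = -7852471304/137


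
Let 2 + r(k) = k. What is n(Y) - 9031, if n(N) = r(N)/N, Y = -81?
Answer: -731428/81 ≈ -9030.0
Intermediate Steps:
r(k) = -2 + k
n(N) = (-2 + N)/N
n(Y) - 9031 = (-2 - 81)/(-81) - 9031 = -1/81*(-83) - 9031 = 83/81 - 9031 = -731428/81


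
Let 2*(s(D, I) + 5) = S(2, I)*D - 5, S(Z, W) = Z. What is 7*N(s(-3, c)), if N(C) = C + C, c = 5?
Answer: -147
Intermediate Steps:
s(D, I) = -15/2 + D (s(D, I) = -5 + (2*D - 5)/2 = -5 + (-5 + 2*D)/2 = -5 + (-5/2 + D) = -15/2 + D)
N(C) = 2*C
7*N(s(-3, c)) = 7*(2*(-15/2 - 3)) = 7*(2*(-21/2)) = 7*(-21) = -147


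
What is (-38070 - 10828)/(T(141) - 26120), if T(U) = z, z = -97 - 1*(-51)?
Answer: 24449/13083 ≈ 1.8688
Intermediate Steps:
z = -46 (z = -97 + 51 = -46)
T(U) = -46
(-38070 - 10828)/(T(141) - 26120) = (-38070 - 10828)/(-46 - 26120) = -48898/(-26166) = -48898*(-1/26166) = 24449/13083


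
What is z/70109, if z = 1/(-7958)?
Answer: -1/557927422 ≈ -1.7923e-9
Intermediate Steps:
z = -1/7958 ≈ -0.00012566
z/70109 = -1/7958/70109 = -1/7958*1/70109 = -1/557927422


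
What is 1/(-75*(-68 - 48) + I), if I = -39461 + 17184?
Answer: -1/13577 ≈ -7.3654e-5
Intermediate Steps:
I = -22277
1/(-75*(-68 - 48) + I) = 1/(-75*(-68 - 48) - 22277) = 1/(-75*(-116) - 22277) = 1/(8700 - 22277) = 1/(-13577) = -1/13577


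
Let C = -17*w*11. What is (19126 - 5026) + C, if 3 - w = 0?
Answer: 13539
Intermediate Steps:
w = 3 (w = 3 - 1*0 = 3 + 0 = 3)
C = -561 (C = -17*3*11 = -51*11 = -561)
(19126 - 5026) + C = (19126 - 5026) - 561 = 14100 - 561 = 13539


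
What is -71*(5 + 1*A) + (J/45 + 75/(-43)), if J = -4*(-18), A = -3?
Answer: -30561/215 ≈ -142.14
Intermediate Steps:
J = 72
-71*(5 + 1*A) + (J/45 + 75/(-43)) = -71*(5 + 1*(-3)) + (72/45 + 75/(-43)) = -71*(5 - 3) + (72*(1/45) + 75*(-1/43)) = -71*2 + (8/5 - 75/43) = -142 - 31/215 = -30561/215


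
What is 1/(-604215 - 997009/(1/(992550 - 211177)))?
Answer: -1/779036517572 ≈ -1.2836e-12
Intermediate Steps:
1/(-604215 - 997009/(1/(992550 - 211177))) = 1/(-604215 - 997009/(1/781373)) = 1/(-604215 - 997009/1/781373) = 1/(-604215 - 997009*781373) = 1/(-604215 - 779035913357) = 1/(-779036517572) = -1/779036517572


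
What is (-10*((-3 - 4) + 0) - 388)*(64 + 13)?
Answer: -24486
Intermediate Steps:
(-10*((-3 - 4) + 0) - 388)*(64 + 13) = (-10*(-7 + 0) - 388)*77 = (-10*(-7) - 388)*77 = (70 - 388)*77 = -318*77 = -24486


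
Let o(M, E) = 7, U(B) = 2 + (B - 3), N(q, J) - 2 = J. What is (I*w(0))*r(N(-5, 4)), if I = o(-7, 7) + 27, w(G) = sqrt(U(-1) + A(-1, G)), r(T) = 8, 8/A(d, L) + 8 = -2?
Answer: 272*I*sqrt(70)/5 ≈ 455.14*I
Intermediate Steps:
A(d, L) = -4/5 (A(d, L) = 8/(-8 - 2) = 8/(-10) = 8*(-1/10) = -4/5)
N(q, J) = 2 + J
U(B) = -1 + B (U(B) = 2 + (-3 + B) = -1 + B)
w(G) = I*sqrt(70)/5 (w(G) = sqrt((-1 - 1) - 4/5) = sqrt(-2 - 4/5) = sqrt(-14/5) = I*sqrt(70)/5)
I = 34 (I = 7 + 27 = 34)
(I*w(0))*r(N(-5, 4)) = (34*(I*sqrt(70)/5))*8 = (34*I*sqrt(70)/5)*8 = 272*I*sqrt(70)/5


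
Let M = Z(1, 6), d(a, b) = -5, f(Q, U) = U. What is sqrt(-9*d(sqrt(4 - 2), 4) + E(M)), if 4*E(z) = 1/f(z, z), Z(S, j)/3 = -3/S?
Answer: sqrt(1619)/6 ≈ 6.7061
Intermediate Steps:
Z(S, j) = -9/S (Z(S, j) = 3*(-3/S) = -9/S)
M = -9 (M = -9/1 = -9*1 = -9)
E(z) = 1/(4*z)
sqrt(-9*d(sqrt(4 - 2), 4) + E(M)) = sqrt(-9*(-5) + (1/4)/(-9)) = sqrt(45 + (1/4)*(-1/9)) = sqrt(45 - 1/36) = sqrt(1619/36) = sqrt(1619)/6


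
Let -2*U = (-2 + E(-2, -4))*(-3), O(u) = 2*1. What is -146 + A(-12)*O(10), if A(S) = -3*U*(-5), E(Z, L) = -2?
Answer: -326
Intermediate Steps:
O(u) = 2
U = -6 (U = -(-2 - 2)*(-3)/2 = -(-2)*(-3) = -½*12 = -6)
A(S) = -90 (A(S) = -3*(-6)*(-5) = 18*(-5) = -90)
-146 + A(-12)*O(10) = -146 - 90*2 = -146 - 180 = -326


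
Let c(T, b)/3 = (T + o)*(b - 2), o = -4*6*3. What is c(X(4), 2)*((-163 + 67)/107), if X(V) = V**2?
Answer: 0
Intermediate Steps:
o = -72 (o = -24*3 = -72)
c(T, b) = 3*(-72 + T)*(-2 + b) (c(T, b) = 3*((T - 72)*(b - 2)) = 3*((-72 + T)*(-2 + b)) = 3*(-72 + T)*(-2 + b))
c(X(4), 2)*((-163 + 67)/107) = (432 - 216*2 - 6*4**2 + 3*4**2*2)*((-163 + 67)/107) = (432 - 432 - 6*16 + 3*16*2)*(-96*1/107) = (432 - 432 - 96 + 96)*(-96/107) = 0*(-96/107) = 0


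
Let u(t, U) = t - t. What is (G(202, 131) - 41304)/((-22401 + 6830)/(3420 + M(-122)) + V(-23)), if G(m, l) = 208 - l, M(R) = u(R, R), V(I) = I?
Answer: 140996340/94231 ≈ 1496.3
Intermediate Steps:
u(t, U) = 0
M(R) = 0
(G(202, 131) - 41304)/((-22401 + 6830)/(3420 + M(-122)) + V(-23)) = ((208 - 1*131) - 41304)/((-22401 + 6830)/(3420 + 0) - 23) = ((208 - 131) - 41304)/(-15571/3420 - 23) = (77 - 41304)/(-15571*1/3420 - 23) = -41227/(-15571/3420 - 23) = -41227/(-94231/3420) = -41227*(-3420/94231) = 140996340/94231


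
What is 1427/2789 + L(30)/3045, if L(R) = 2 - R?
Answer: 609589/1213215 ≈ 0.50246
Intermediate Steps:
1427/2789 + L(30)/3045 = 1427/2789 + (2 - 1*30)/3045 = 1427*(1/2789) + (2 - 30)*(1/3045) = 1427/2789 - 28*1/3045 = 1427/2789 - 4/435 = 609589/1213215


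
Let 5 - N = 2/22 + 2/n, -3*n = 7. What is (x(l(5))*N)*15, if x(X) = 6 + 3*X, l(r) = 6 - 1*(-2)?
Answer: 199800/77 ≈ 2594.8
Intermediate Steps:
n = -7/3 (n = -⅓*7 = -7/3 ≈ -2.3333)
l(r) = 8 (l(r) = 6 + 2 = 8)
N = 444/77 (N = 5 - (2/22 + 2/(-7/3)) = 5 - (2*(1/22) + 2*(-3/7)) = 5 - (1/11 - 6/7) = 5 - 1*(-59/77) = 5 + 59/77 = 444/77 ≈ 5.7662)
(x(l(5))*N)*15 = ((6 + 3*8)*(444/77))*15 = ((6 + 24)*(444/77))*15 = (30*(444/77))*15 = (13320/77)*15 = 199800/77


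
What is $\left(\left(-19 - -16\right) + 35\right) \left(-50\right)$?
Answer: $-1600$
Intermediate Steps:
$\left(\left(-19 - -16\right) + 35\right) \left(-50\right) = \left(\left(-19 + 16\right) + 35\right) \left(-50\right) = \left(-3 + 35\right) \left(-50\right) = 32 \left(-50\right) = -1600$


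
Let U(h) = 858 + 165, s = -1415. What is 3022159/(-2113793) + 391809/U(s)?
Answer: 806560560/2113793 ≈ 381.57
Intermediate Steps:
U(h) = 1023
3022159/(-2113793) + 391809/U(s) = 3022159/(-2113793) + 391809/1023 = 3022159*(-1/2113793) + 391809*(1/1023) = -3022159/2113793 + 383 = 806560560/2113793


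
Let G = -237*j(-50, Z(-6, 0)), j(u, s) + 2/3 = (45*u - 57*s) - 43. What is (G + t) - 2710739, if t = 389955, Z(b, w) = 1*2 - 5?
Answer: -1817712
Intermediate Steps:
Z(b, w) = -3 (Z(b, w) = 2 - 5 = -3)
j(u, s) = -131/3 - 57*s + 45*u (j(u, s) = -2/3 + ((45*u - 57*s) - 43) = -2/3 + ((-57*s + 45*u) - 43) = -2/3 + (-43 - 57*s + 45*u) = -131/3 - 57*s + 45*u)
G = 503072 (G = -237*(-131/3 - 57*(-3) + 45*(-50)) = -237*(-131/3 + 171 - 2250) = -237*(-6368/3) = 503072)
(G + t) - 2710739 = (503072 + 389955) - 2710739 = 893027 - 2710739 = -1817712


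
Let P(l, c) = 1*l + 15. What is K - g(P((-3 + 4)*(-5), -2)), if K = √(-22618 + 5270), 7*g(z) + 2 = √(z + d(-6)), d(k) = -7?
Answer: 2/7 - √3/7 + 2*I*√4337 ≈ 0.038278 + 131.71*I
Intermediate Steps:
P(l, c) = 15 + l (P(l, c) = l + 15 = 15 + l)
g(z) = -2/7 + √(-7 + z)/7 (g(z) = -2/7 + √(z - 7)/7 = -2/7 + √(-7 + z)/7)
K = 2*I*√4337 (K = √(-17348) = 2*I*√4337 ≈ 131.71*I)
K - g(P((-3 + 4)*(-5), -2)) = 2*I*√4337 - (-2/7 + √(-7 + (15 + (-3 + 4)*(-5)))/7) = 2*I*√4337 - (-2/7 + √(-7 + (15 + 1*(-5)))/7) = 2*I*√4337 - (-2/7 + √(-7 + (15 - 5))/7) = 2*I*√4337 - (-2/7 + √(-7 + 10)/7) = 2*I*√4337 - (-2/7 + √3/7) = 2*I*√4337 + (2/7 - √3/7) = 2/7 - √3/7 + 2*I*√4337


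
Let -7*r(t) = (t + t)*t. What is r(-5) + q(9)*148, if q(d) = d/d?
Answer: 986/7 ≈ 140.86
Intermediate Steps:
q(d) = 1
r(t) = -2*t²/7 (r(t) = -(t + t)*t/7 = -2*t*t/7 = -2*t²/7)
r(-5) + q(9)*148 = -2/7*(-5)² + 1*148 = -2/7*25 + 148 = -50/7 + 148 = 986/7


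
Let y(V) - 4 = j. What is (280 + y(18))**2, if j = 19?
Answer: 91809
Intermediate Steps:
y(V) = 23 (y(V) = 4 + 19 = 23)
(280 + y(18))**2 = (280 + 23)**2 = 303**2 = 91809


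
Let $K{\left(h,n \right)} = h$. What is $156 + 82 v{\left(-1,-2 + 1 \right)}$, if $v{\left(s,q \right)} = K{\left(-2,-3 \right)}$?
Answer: $-8$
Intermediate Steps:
$v{\left(s,q \right)} = -2$
$156 + 82 v{\left(-1,-2 + 1 \right)} = 156 + 82 \left(-2\right) = 156 - 164 = -8$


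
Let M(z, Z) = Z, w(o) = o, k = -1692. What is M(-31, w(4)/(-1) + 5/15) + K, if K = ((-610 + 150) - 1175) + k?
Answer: -9992/3 ≈ -3330.7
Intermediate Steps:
K = -3327 (K = ((-610 + 150) - 1175) - 1692 = (-460 - 1175) - 1692 = -1635 - 1692 = -3327)
M(-31, w(4)/(-1) + 5/15) + K = (4/(-1) + 5/15) - 3327 = (4*(-1) + 5*(1/15)) - 3327 = (-4 + 1/3) - 3327 = -11/3 - 3327 = -9992/3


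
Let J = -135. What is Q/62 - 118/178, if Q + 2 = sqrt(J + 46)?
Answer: -1918/2759 + I*sqrt(89)/62 ≈ -0.69518 + 0.15216*I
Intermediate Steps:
Q = -2 + I*sqrt(89) (Q = -2 + sqrt(-135 + 46) = -2 + sqrt(-89) = -2 + I*sqrt(89) ≈ -2.0 + 9.434*I)
Q/62 - 118/178 = (-2 + I*sqrt(89))/62 - 118/178 = (-2 + I*sqrt(89))*(1/62) - 118*1/178 = (-1/31 + I*sqrt(89)/62) - 59/89 = -1918/2759 + I*sqrt(89)/62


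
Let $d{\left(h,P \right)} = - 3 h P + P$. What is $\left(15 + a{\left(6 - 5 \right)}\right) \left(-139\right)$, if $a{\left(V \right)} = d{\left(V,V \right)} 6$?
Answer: $-417$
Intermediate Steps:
$d{\left(h,P \right)} = P - 3 P h$ ($d{\left(h,P \right)} = - 3 P h + P = P - 3 P h$)
$a{\left(V \right)} = 6 V \left(1 - 3 V\right)$ ($a{\left(V \right)} = V \left(1 - 3 V\right) 6 = 6 V \left(1 - 3 V\right)$)
$\left(15 + a{\left(6 - 5 \right)}\right) \left(-139\right) = \left(15 + 6 \left(6 - 5\right) \left(1 - 3 \left(6 - 5\right)\right)\right) \left(-139\right) = \left(15 + 6 \cdot 1 \left(1 - 3\right)\right) \left(-139\right) = \left(15 + 6 \cdot 1 \left(-2\right)\right) \left(-139\right) = \left(15 - 12\right) \left(-139\right) = 3 \left(-139\right) = -417$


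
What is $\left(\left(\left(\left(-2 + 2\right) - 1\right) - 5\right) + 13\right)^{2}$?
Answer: $49$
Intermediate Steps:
$\left(\left(\left(\left(-2 + 2\right) - 1\right) - 5\right) + 13\right)^{2} = \left(\left(\left(0 - 1\right) - 5\right) + 13\right)^{2} = \left(\left(-1 - 5\right) + 13\right)^{2} = \left(-6 + 13\right)^{2} = 7^{2} = 49$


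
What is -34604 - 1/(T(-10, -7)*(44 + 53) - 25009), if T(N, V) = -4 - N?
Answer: -845271907/24427 ≈ -34604.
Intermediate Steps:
-34604 - 1/(T(-10, -7)*(44 + 53) - 25009) = -34604 - 1/((-4 - 1*(-10))*(44 + 53) - 25009) = -34604 - 1/((-4 + 10)*97 - 25009) = -34604 - 1/(6*97 - 25009) = -34604 - 1/(582 - 25009) = -34604 - 1/(-24427) = -34604 - 1*(-1/24427) = -34604 + 1/24427 = -845271907/24427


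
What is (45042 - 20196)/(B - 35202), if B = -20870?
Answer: -12423/28036 ≈ -0.44311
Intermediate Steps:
(45042 - 20196)/(B - 35202) = (45042 - 20196)/(-20870 - 35202) = 24846/(-56072) = 24846*(-1/56072) = -12423/28036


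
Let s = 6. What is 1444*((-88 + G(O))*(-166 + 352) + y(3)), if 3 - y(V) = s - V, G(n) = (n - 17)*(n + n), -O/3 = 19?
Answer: 2242139232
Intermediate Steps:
O = -57 (O = -3*19 = -57)
G(n) = 2*n*(-17 + n) (G(n) = (-17 + n)*(2*n) = 2*n*(-17 + n))
y(V) = -3 + V (y(V) = 3 - (6 - V) = 3 + (-6 + V) = -3 + V)
1444*((-88 + G(O))*(-166 + 352) + y(3)) = 1444*((-88 + 2*(-57)*(-17 - 57))*(-166 + 352) + (-3 + 3)) = 1444*((-88 + 2*(-57)*(-74))*186 + 0) = 1444*((-88 + 8436)*186 + 0) = 1444*(8348*186 + 0) = 1444*(1552728 + 0) = 1444*1552728 = 2242139232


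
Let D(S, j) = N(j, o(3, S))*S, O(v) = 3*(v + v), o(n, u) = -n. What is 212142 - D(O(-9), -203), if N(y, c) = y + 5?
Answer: 201450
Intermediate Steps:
N(y, c) = 5 + y
O(v) = 6*v (O(v) = 3*(2*v) = 6*v)
D(S, j) = S*(5 + j) (D(S, j) = (5 + j)*S = S*(5 + j))
212142 - D(O(-9), -203) = 212142 - 6*(-9)*(5 - 203) = 212142 - (-54)*(-198) = 212142 - 1*10692 = 212142 - 10692 = 201450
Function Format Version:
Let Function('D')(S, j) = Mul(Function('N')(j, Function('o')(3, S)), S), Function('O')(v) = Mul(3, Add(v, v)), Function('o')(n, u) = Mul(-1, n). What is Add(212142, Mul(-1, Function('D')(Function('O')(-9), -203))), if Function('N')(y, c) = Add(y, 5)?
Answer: 201450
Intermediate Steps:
Function('N')(y, c) = Add(5, y)
Function('O')(v) = Mul(6, v) (Function('O')(v) = Mul(3, Mul(2, v)) = Mul(6, v))
Function('D')(S, j) = Mul(S, Add(5, j)) (Function('D')(S, j) = Mul(Add(5, j), S) = Mul(S, Add(5, j)))
Add(212142, Mul(-1, Function('D')(Function('O')(-9), -203))) = Add(212142, Mul(-1, Mul(Mul(6, -9), Add(5, -203)))) = Add(212142, Mul(-1, Mul(-54, -198))) = Add(212142, Mul(-1, 10692)) = Add(212142, -10692) = 201450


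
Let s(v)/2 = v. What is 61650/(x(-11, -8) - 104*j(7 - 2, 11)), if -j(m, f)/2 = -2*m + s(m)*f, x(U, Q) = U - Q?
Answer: 61650/20797 ≈ 2.9644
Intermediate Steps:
s(v) = 2*v
j(m, f) = 4*m - 4*f*m (j(m, f) = -2*(-2*m + (2*m)*f) = -2*(-2*m + 2*f*m) = 4*m - 4*f*m)
61650/(x(-11, -8) - 104*j(7 - 2, 11)) = 61650/((-11 - 1*(-8)) - 416*(7 - 2)*(1 - 1*11)) = 61650/((-11 + 8) - 416*5*(1 - 11)) = 61650/(-3 - 416*5*(-10)) = 61650/(-3 - 104*(-200)) = 61650/(-3 + 20800) = 61650/20797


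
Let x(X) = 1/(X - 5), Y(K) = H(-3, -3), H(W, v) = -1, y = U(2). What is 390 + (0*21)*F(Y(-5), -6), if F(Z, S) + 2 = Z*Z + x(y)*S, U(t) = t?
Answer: 390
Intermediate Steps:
y = 2
Y(K) = -1
x(X) = 1/(-5 + X)
F(Z, S) = -2 + Z² - S/3 (F(Z, S) = -2 + (Z*Z + S/(-5 + 2)) = -2 + (Z² + S/(-3)) = -2 + (Z² - S/3) = -2 + Z² - S/3)
390 + (0*21)*F(Y(-5), -6) = 390 + (0*21)*(-2 + (-1)² - ⅓*(-6)) = 390 + 0*(-2 + 1 + 2) = 390 + 0*1 = 390 + 0 = 390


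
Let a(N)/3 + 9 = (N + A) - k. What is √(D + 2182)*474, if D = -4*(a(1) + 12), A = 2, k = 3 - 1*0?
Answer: 474*√2242 ≈ 22444.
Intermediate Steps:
k = 3 (k = 3 + 0 = 3)
a(N) = -30 + 3*N (a(N) = -27 + 3*((N + 2) - 1*3) = -27 + 3*((2 + N) - 3) = -27 + 3*(-1 + N) = -27 + (-3 + 3*N) = -30 + 3*N)
D = 60 (D = -4*((-30 + 3*1) + 12) = -4*((-30 + 3) + 12) = -4*(-27 + 12) = -4*(-15) = 60)
√(D + 2182)*474 = √(60 + 2182)*474 = √2242*474 = 474*√2242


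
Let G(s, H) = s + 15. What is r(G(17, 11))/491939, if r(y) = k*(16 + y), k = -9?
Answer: -432/491939 ≈ -0.00087816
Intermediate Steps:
G(s, H) = 15 + s
r(y) = -144 - 9*y (r(y) = -9*(16 + y) = -144 - 9*y)
r(G(17, 11))/491939 = (-144 - 9*(15 + 17))/491939 = (-144 - 9*32)*(1/491939) = (-144 - 288)*(1/491939) = -432*1/491939 = -432/491939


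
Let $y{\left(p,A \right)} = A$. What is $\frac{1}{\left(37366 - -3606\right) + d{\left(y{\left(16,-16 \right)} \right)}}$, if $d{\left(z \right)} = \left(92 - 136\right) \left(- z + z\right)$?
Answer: $\frac{1}{40972} \approx 2.4407 \cdot 10^{-5}$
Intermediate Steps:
$d{\left(z \right)} = 0$ ($d{\left(z \right)} = \left(-44\right) 0 = 0$)
$\frac{1}{\left(37366 - -3606\right) + d{\left(y{\left(16,-16 \right)} \right)}} = \frac{1}{\left(37366 - -3606\right) + 0} = \frac{1}{\left(37366 + 3606\right) + 0} = \frac{1}{40972 + 0} = \frac{1}{40972}$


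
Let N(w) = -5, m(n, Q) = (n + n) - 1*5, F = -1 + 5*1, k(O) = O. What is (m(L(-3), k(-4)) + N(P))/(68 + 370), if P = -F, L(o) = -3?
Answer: -8/219 ≈ -0.036530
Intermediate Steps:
F = 4 (F = -1 + 5 = 4)
m(n, Q) = -5 + 2*n (m(n, Q) = 2*n - 5 = -5 + 2*n)
P = -4 (P = -1*4 = -4)
(m(L(-3), k(-4)) + N(P))/(68 + 370) = ((-5 + 2*(-3)) - 5)/(68 + 370) = ((-5 - 6) - 5)/438 = (-11 - 5)*(1/438) = -16*1/438 = -8/219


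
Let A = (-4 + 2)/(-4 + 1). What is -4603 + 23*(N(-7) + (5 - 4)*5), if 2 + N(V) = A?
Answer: -13556/3 ≈ -4518.7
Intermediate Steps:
A = 2/3 (A = -2/(-3) = -2*(-1/3) = 2/3 ≈ 0.66667)
N(V) = -4/3 (N(V) = -2 + 2/3 = -4/3)
-4603 + 23*(N(-7) + (5 - 4)*5) = -4603 + 23*(-4/3 + (5 - 4)*5) = -4603 + 23*(-4/3 + 1*5) = -4603 + 23*(-4/3 + 5) = -4603 + 23*(11/3) = -4603 + 253/3 = -13556/3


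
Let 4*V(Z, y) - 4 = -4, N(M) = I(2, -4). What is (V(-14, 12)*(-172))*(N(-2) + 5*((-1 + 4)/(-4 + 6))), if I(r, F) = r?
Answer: 0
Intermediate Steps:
N(M) = 2
V(Z, y) = 0 (V(Z, y) = 1 + (¼)*(-4) = 1 - 1 = 0)
(V(-14, 12)*(-172))*(N(-2) + 5*((-1 + 4)/(-4 + 6))) = (0*(-172))*(2 + 5*((-1 + 4)/(-4 + 6))) = 0*(2 + 5*(3/2)) = 0*(2 + 15/2) = 0*(19/2) = 0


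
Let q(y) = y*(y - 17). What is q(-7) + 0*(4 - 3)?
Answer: 168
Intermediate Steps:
q(y) = y*(-17 + y)
q(-7) + 0*(4 - 3) = -7*(-17 - 7) + 0*(4 - 3) = -7*(-24) + 0*1 = 168 + 0 = 168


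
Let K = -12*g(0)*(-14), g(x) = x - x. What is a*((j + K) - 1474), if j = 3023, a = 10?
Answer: 15490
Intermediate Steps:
g(x) = 0
K = 0 (K = -12*0*(-14) = 0*(-14) = 0)
a*((j + K) - 1474) = 10*((3023 + 0) - 1474) = 10*(3023 - 1474) = 10*1549 = 15490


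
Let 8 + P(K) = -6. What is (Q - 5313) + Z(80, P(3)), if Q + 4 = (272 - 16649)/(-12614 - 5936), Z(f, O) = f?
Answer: -1832641/350 ≈ -5236.1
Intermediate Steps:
P(K) = -14 (P(K) = -8 - 6 = -14)
Q = -1091/350 (Q = -4 + (272 - 16649)/(-12614 - 5936) = -4 - 16377/(-18550) = -4 - 16377*(-1/18550) = -4 + 309/350 = -1091/350 ≈ -3.1171)
(Q - 5313) + Z(80, P(3)) = (-1091/350 - 5313) + 80 = -1860641/350 + 80 = -1832641/350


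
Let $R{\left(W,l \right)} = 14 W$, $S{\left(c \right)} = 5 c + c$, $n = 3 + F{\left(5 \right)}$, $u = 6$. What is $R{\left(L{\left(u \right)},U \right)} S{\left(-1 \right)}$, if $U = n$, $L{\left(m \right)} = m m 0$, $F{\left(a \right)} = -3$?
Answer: $0$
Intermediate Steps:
$n = 0$ ($n = 3 - 3 = 0$)
$S{\left(c \right)} = 6 c$
$L{\left(m \right)} = 0$ ($L{\left(m \right)} = m^{2} \cdot 0 = 0$)
$U = 0$
$R{\left(L{\left(u \right)},U \right)} S{\left(-1 \right)} = 14 \cdot 0 \cdot 6 \left(-1\right) = 0 \left(-6\right) = 0$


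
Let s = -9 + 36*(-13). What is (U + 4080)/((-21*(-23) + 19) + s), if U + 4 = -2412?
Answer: 1664/25 ≈ 66.560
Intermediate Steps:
U = -2416 (U = -4 - 2412 = -2416)
s = -477 (s = -9 - 468 = -477)
(U + 4080)/((-21*(-23) + 19) + s) = (-2416 + 4080)/((-21*(-23) + 19) - 477) = 1664/((483 + 19) - 477) = 1664/(502 - 477) = 1664/25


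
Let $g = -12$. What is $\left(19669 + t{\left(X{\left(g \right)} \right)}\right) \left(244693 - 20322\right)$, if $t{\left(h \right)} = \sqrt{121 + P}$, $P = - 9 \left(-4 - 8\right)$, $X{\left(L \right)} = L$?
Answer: $4413153199 + 224371 \sqrt{229} \approx 4.4165 \cdot 10^{9}$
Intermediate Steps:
$P = 108$ ($P = \left(-9\right) \left(-12\right) = 108$)
$t{\left(h \right)} = \sqrt{229}$ ($t{\left(h \right)} = \sqrt{121 + 108} = \sqrt{229}$)
$\left(19669 + t{\left(X{\left(g \right)} \right)}\right) \left(244693 - 20322\right) = \left(19669 + \sqrt{229}\right) \left(244693 - 20322\right) = \left(19669 + \sqrt{229}\right) 224371 = 4413153199 + 224371 \sqrt{229}$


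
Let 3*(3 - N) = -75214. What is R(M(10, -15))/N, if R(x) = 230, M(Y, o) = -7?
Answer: 690/75223 ≈ 0.0091727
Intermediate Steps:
N = 75223/3 (N = 3 - 1/3*(-75214) = 3 + 75214/3 = 75223/3 ≈ 25074.)
R(M(10, -15))/N = 230/(75223/3) = 230*(3/75223) = 690/75223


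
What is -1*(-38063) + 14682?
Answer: 52745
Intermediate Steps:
-1*(-38063) + 14682 = 38063 + 14682 = 52745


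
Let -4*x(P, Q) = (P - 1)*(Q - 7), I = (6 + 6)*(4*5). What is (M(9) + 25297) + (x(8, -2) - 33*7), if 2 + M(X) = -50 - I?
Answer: 99159/4 ≈ 24790.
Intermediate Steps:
I = 240 (I = 12*20 = 240)
x(P, Q) = -(-1 + P)*(-7 + Q)/4 (x(P, Q) = -(P - 1)*(Q - 7)/4 = -(-1 + P)*(-7 + Q)/4)
M(X) = -292 (M(X) = -2 + (-50 - 1*240) = -2 + (-50 - 240) = -2 - 290 = -292)
(M(9) + 25297) + (x(8, -2) - 33*7) = (-292 + 25297) + ((-7/4 + (¼)*(-2) + (7/4)*8 - ¼*8*(-2)) - 33*7) = 25005 + ((-7/4 - ½ + 14 + 4) - 231) = 25005 + (63/4 - 231) = 25005 - 861/4 = 99159/4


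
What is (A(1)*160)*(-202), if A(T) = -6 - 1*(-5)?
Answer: 32320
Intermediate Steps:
A(T) = -1 (A(T) = -6 + 5 = -1)
(A(1)*160)*(-202) = -1*160*(-202) = -160*(-202) = 32320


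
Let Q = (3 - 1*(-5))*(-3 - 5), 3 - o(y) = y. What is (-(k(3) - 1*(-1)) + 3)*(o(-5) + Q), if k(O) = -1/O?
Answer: -392/3 ≈ -130.67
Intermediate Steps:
o(y) = 3 - y
Q = -64 (Q = (3 + 5)*(-8) = 8*(-8) = -64)
(-(k(3) - 1*(-1)) + 3)*(o(-5) + Q) = (-(-1/3 - 1*(-1)) + 3)*((3 - 1*(-5)) - 64) = (-(-1*⅓ + 1) + 3)*((3 + 5) - 64) = (-(-⅓ + 1) + 3)*(8 - 64) = (-1*⅔ + 3)*(-56) = (-⅔ + 3)*(-56) = (7/3)*(-56) = -392/3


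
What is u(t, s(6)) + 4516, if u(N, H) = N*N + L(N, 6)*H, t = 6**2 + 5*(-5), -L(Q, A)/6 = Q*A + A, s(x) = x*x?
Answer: -10915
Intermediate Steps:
s(x) = x**2
L(Q, A) = -6*A - 6*A*Q (L(Q, A) = -6*(Q*A + A) = -6*(A*Q + A) = -6*(A + A*Q) = -6*A - 6*A*Q)
t = 11 (t = 36 - 25 = 11)
u(N, H) = N**2 + H*(-36 - 36*N) (u(N, H) = N*N + (-6*6*(1 + N))*H = N**2 + (-36 - 36*N)*H = N**2 + H*(-36 - 36*N))
u(t, s(6)) + 4516 = (11**2 - 36*6**2*(1 + 11)) + 4516 = (121 - 36*36*12) + 4516 = (121 - 15552) + 4516 = -15431 + 4516 = -10915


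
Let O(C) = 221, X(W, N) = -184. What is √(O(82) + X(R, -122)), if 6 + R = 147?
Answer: √37 ≈ 6.0828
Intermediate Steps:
R = 141 (R = -6 + 147 = 141)
√(O(82) + X(R, -122)) = √(221 - 184) = √37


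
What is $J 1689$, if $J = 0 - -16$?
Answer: $27024$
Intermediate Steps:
$J = 16$ ($J = 0 + 16 = 16$)
$J 1689 = 16 \cdot 1689 = 27024$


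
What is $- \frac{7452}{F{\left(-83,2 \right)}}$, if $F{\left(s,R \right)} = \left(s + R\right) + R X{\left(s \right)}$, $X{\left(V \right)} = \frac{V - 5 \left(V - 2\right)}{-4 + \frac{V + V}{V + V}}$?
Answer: $\frac{2484}{103} \approx 24.117$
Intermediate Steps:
$X{\left(V \right)} = - \frac{10}{3} + \frac{4 V}{3}$ ($X{\left(V \right)} = \frac{V - 5 \left(-2 + V\right)}{-4 + \frac{2 V}{2 V}} = \frac{V - \left(-10 + 5 V\right)}{-4 + 2 V \frac{1}{2 V}} = \frac{10 - 4 V}{-4 + 1} = \frac{10 - 4 V}{-3} = \left(10 - 4 V\right) \left(- \frac{1}{3}\right) = - \frac{10}{3} + \frac{4 V}{3}$)
$F{\left(s,R \right)} = R + s + R \left(- \frac{10}{3} + \frac{4 s}{3}\right)$ ($F{\left(s,R \right)} = \left(s + R\right) + R \left(- \frac{10}{3} + \frac{4 s}{3}\right) = \left(R + s\right) + R \left(- \frac{10}{3} + \frac{4 s}{3}\right) = R + s + R \left(- \frac{10}{3} + \frac{4 s}{3}\right)$)
$- \frac{7452}{F{\left(-83,2 \right)}} = - \frac{7452}{-83 - \frac{14}{3} + \frac{4}{3} \cdot 2 \left(-83\right)} = - \frac{7452}{-83 - \frac{14}{3} - \frac{664}{3}} = - \frac{7452}{-309} = \left(-7452\right) \left(- \frac{1}{309}\right) = \frac{2484}{103}$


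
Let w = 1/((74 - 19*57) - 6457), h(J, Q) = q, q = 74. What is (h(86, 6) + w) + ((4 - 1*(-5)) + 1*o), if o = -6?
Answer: 574881/7466 ≈ 77.000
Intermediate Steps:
h(J, Q) = 74
w = -1/7466 (w = 1/((74 - 1083) - 6457) = 1/(-1009 - 6457) = 1/(-7466) = -1/7466 ≈ -0.00013394)
(h(86, 6) + w) + ((4 - 1*(-5)) + 1*o) = (74 - 1/7466) + ((4 - 1*(-5)) + 1*(-6)) = 552483/7466 + ((4 + 5) - 6) = 552483/7466 + (9 - 6) = 552483/7466 + 3 = 574881/7466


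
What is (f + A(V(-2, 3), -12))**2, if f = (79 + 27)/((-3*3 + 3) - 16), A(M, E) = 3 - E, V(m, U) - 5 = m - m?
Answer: 12544/121 ≈ 103.67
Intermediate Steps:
V(m, U) = 5 (V(m, U) = 5 + (m - m) = 5 + 0 = 5)
f = -53/11 (f = 106/((-9 + 3) - 16) = 106/(-6 - 16) = 106/(-22) = 106*(-1/22) = -53/11 ≈ -4.8182)
(f + A(V(-2, 3), -12))**2 = (-53/11 + (3 - 1*(-12)))**2 = (-53/11 + (3 + 12))**2 = (-53/11 + 15)**2 = (112/11)**2 = 12544/121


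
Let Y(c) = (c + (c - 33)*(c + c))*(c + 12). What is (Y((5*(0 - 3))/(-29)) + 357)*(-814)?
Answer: 1134392028/24389 ≈ 46512.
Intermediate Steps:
Y(c) = (12 + c)*(c + 2*c*(-33 + c)) (Y(c) = (c + (-33 + c)*(2*c))*(12 + c) = (c + 2*c*(-33 + c))*(12 + c) = (12 + c)*(c + 2*c*(-33 + c)))
(Y((5*(0 - 3))/(-29)) + 357)*(-814) = (((5*(0 - 3))/(-29))*(-780 - 41*5*(0 - 3)/(-29) + 2*((5*(0 - 3))/(-29))²) + 357)*(-814) = (((5*(-3))*(-1/29))*(-780 - 41*5*(-3)*(-1)/29 + 2*((5*(-3))*(-1/29))²) + 357)*(-814) = ((-15*(-1/29))*(-780 - (-615)*(-1)/29 + 2*(-15*(-1/29))²) + 357)*(-814) = (15*(-780 - 41*15/29 + 2*(15/29)²)/29 + 357)*(-814) = (15*(-780 - 615/29 + 2*(225/841))/29 + 357)*(-814) = (15*(-780 - 615/29 + 450/841)/29 + 357)*(-814) = ((15/29)*(-673365/841) + 357)*(-814) = (-10100475/24389 + 357)*(-814) = -1393602/24389*(-814) = 1134392028/24389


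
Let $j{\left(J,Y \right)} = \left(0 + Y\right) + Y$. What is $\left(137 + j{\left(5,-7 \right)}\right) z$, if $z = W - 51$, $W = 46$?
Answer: $-615$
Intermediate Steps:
$z = -5$ ($z = 46 - 51 = -5$)
$j{\left(J,Y \right)} = 2 Y$ ($j{\left(J,Y \right)} = Y + Y = 2 Y$)
$\left(137 + j{\left(5,-7 \right)}\right) z = \left(137 + 2 \left(-7\right)\right) \left(-5\right) = \left(137 - 14\right) \left(-5\right) = 123 \left(-5\right) = -615$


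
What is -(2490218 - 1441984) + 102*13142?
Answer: 292250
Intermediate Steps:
-(2490218 - 1441984) + 102*13142 = -1*1048234 + 1340484 = -1048234 + 1340484 = 292250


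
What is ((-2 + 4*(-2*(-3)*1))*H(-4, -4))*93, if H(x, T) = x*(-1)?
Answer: 8184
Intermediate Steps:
H(x, T) = -x
((-2 + 4*(-2*(-3)*1))*H(-4, -4))*93 = ((-2 + 4*(-2*(-3)*1))*(-1*(-4)))*93 = ((-2 + 4*(6*1))*4)*93 = ((-2 + 4*6)*4)*93 = ((-2 + 24)*4)*93 = (22*4)*93 = 88*93 = 8184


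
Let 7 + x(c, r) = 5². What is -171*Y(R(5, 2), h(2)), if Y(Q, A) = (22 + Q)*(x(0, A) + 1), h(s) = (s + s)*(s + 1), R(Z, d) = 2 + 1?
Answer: -81225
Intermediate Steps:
R(Z, d) = 3
h(s) = 2*s*(1 + s) (h(s) = (2*s)*(1 + s) = 2*s*(1 + s))
x(c, r) = 18 (x(c, r) = -7 + 5² = -7 + 25 = 18)
Y(Q, A) = 418 + 19*Q (Y(Q, A) = (22 + Q)*(18 + 1) = (22 + Q)*19 = 418 + 19*Q)
-171*Y(R(5, 2), h(2)) = -171*(418 + 19*3) = -171*(418 + 57) = -171*475 = -81225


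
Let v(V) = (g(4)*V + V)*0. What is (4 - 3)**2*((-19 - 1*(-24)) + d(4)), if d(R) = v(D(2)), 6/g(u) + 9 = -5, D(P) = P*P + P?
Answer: 5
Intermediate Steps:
D(P) = P + P**2 (D(P) = P**2 + P = P + P**2)
g(u) = -3/7 (g(u) = 6/(-9 - 5) = 6/(-14) = 6*(-1/14) = -3/7)
v(V) = 0 (v(V) = (-3*V/7 + V)*0 = (4*V/7)*0 = 0)
d(R) = 0
(4 - 3)**2*((-19 - 1*(-24)) + d(4)) = (4 - 3)**2*((-19 - 1*(-24)) + 0) = 1**2*((-19 + 24) + 0) = 1*(5 + 0) = 1*5 = 5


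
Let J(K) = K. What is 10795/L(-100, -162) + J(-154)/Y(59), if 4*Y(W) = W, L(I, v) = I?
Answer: -139701/1180 ≈ -118.39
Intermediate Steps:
Y(W) = W/4
10795/L(-100, -162) + J(-154)/Y(59) = 10795/(-100) - 154/((¼)*59) = 10795*(-1/100) - 154/59/4 = -2159/20 - 154*4/59 = -2159/20 - 616/59 = -139701/1180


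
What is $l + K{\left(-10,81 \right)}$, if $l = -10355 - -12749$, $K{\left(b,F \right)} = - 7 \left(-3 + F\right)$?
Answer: $1848$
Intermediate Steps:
$K{\left(b,F \right)} = 21 - 7 F$
$l = 2394$ ($l = -10355 + 12749 = 2394$)
$l + K{\left(-10,81 \right)} = 2394 + \left(21 - 567\right) = 2394 - 546 = 1848$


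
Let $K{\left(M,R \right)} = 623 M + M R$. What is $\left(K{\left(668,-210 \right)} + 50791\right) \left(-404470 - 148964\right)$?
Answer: $-180793051950$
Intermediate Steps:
$\left(K{\left(668,-210 \right)} + 50791\right) \left(-404470 - 148964\right) = \left(668 \left(623 - 210\right) + 50791\right) \left(-404470 - 148964\right) = \left(668 \cdot 413 + 50791\right) \left(-553434\right) = \left(275884 + 50791\right) \left(-553434\right) = 326675 \left(-553434\right) = -180793051950$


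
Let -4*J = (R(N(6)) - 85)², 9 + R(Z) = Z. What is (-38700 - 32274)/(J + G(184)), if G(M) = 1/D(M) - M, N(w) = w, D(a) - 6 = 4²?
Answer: 1561428/46639 ≈ 33.479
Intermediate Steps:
D(a) = 22 (D(a) = 6 + 4² = 6 + 16 = 22)
G(M) = 1/22 - M
R(Z) = -9 + Z
J = -1936 (J = -((-9 + 6) - 85)²/4 = -(-3 - 85)²/4 = -¼*(-88)² = -¼*7744 = -1936)
(-38700 - 32274)/(J + G(184)) = (-38700 - 32274)/(-1936 + (1/22 - 1*184)) = -70974/(-1936 + (1/22 - 184)) = -70974/(-1936 - 4047/22) = -70974/(-46639/22) = -70974*(-22/46639) = 1561428/46639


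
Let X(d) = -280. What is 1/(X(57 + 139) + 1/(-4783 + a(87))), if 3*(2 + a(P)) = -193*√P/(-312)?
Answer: -234025200135905/65527104946149104 + 7527*√87/65527104946149104 ≈ -0.0035714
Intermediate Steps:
a(P) = -2 + 193*√P/936 (a(P) = -2 + (-193*√P/(-312))/3 = -2 + (-193*√P*(-1/312))/3 = -2 + (193*√P/312)/3 = -2 + 193*√P/936)
1/(X(57 + 139) + 1/(-4783 + a(87))) = 1/(-280 + 1/(-4783 + (-2 + 193*√87/936))) = 1/(-280 + 1/(-4785 + 193*√87/936))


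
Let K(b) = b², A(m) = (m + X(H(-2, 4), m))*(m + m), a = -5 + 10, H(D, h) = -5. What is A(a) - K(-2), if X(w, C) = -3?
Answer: 16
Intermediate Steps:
a = 5
A(m) = 2*m*(-3 + m) (A(m) = (m - 3)*(m + m) = (-3 + m)*(2*m) = 2*m*(-3 + m))
A(a) - K(-2) = 2*5*(-3 + 5) - 1*(-2)² = 2*5*2 - 1*4 = 20 - 4 = 16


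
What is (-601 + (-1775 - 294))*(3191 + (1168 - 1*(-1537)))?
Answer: -15742320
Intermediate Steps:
(-601 + (-1775 - 294))*(3191 + (1168 - 1*(-1537))) = (-601 - 2069)*(3191 + (1168 + 1537)) = -2670*(3191 + 2705) = -2670*5896 = -15742320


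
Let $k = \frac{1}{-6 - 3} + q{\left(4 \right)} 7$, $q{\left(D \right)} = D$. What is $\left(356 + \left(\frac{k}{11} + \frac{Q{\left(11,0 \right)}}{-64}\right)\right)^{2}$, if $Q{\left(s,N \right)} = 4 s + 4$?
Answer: $\frac{20074072489}{156816} \approx 1.2801 \cdot 10^{5}$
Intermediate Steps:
$Q{\left(s,N \right)} = 4 + 4 s$
$k = \frac{251}{9}$ ($k = \frac{1}{-6 - 3} + 4 \cdot 7 = \frac{1}{-9} + 28 = - \frac{1}{9} + 28 = \frac{251}{9} \approx 27.889$)
$\left(356 + \left(\frac{k}{11} + \frac{Q{\left(11,0 \right)}}{-64}\right)\right)^{2} = \left(356 + \left(\frac{251}{9 \cdot 11} + \frac{4 + 4 \cdot 11}{-64}\right)\right)^{2} = \left(356 + \left(\frac{251}{9} \cdot \frac{1}{11} + \left(4 + 44\right) \left(- \frac{1}{64}\right)\right)\right)^{2} = \left(356 + \left(\frac{251}{99} + 48 \left(- \frac{1}{64}\right)\right)\right)^{2} = \left(356 + \left(\frac{251}{99} - \frac{3}{4}\right)\right)^{2} = \left(356 + \frac{707}{396}\right)^{2} = \left(\frac{141683}{396}\right)^{2} = \frac{20074072489}{156816}$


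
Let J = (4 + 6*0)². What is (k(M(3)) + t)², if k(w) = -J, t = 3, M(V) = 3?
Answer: 169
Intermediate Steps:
J = 16 (J = (4 + 0)² = 4² = 16)
k(w) = -16 (k(w) = -1*16 = -16)
(k(M(3)) + t)² = (-16 + 3)² = (-13)² = 169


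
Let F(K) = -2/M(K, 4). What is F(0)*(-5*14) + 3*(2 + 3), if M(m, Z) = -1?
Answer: -125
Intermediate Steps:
F(K) = 2 (F(K) = -2/(-1) = -2*(-1) = 2)
F(0)*(-5*14) + 3*(2 + 3) = 2*(-5*14) + 3*(2 + 3) = 2*(-70) + 3*5 = -140 + 15 = -125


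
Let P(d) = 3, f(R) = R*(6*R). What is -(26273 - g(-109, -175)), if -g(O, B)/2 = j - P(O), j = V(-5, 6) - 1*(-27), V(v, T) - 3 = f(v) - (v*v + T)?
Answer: -26565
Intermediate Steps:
f(R) = 6*R²
V(v, T) = 3 - T + 5*v² (V(v, T) = 3 + (6*v² - (v*v + T)) = 3 + (6*v² - (v² + T)) = 3 + (6*v² - (T + v²)) = 3 + (6*v² + (-T - v²)) = 3 + (-T + 5*v²) = 3 - T + 5*v²)
j = 149 (j = (3 - 1*6 + 5*(-5)²) - 1*(-27) = (3 - 6 + 5*25) + 27 = (3 - 6 + 125) + 27 = 122 + 27 = 149)
g(O, B) = -292 (g(O, B) = -2*(149 - 1*3) = -2*(149 - 3) = -2*146 = -292)
-(26273 - g(-109, -175)) = -(26273 - 1*(-292)) = -(26273 + 292) = -1*26565 = -26565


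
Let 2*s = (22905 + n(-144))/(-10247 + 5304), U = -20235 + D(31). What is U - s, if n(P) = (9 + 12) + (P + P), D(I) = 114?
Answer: -99446784/4943 ≈ -20119.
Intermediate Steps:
U = -20121 (U = -20235 + 114 = -20121)
n(P) = 21 + 2*P
s = -11319/4943 (s = ((22905 + (21 + 2*(-144)))/(-10247 + 5304))/2 = ((22905 + (21 - 288))/(-4943))/2 = ((22905 - 267)*(-1/4943))/2 = (22638*(-1/4943))/2 = (½)*(-22638/4943) = -11319/4943 ≈ -2.2899)
U - s = -20121 - 1*(-11319/4943) = -20121 + 11319/4943 = -99446784/4943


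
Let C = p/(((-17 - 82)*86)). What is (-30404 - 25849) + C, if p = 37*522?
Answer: -26608742/473 ≈ -56255.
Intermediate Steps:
p = 19314
C = -1073/473 (C = 19314/(((-17 - 82)*86)) = 19314/((-99*86)) = 19314/(-8514) = 19314*(-1/8514) = -1073/473 ≈ -2.2685)
(-30404 - 25849) + C = (-30404 - 25849) - 1073/473 = -56253 - 1073/473 = -26608742/473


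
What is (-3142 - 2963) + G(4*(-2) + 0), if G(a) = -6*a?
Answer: -6057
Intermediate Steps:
(-3142 - 2963) + G(4*(-2) + 0) = (-3142 - 2963) - 6*(4*(-2) + 0) = -6105 - 6*(-8 + 0) = -6105 - 6*(-8) = -6105 + 48 = -6057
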